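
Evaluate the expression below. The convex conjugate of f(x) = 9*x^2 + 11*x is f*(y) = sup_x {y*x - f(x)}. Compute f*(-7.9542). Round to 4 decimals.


f*(y) = sup_x {y*x - a*x^2 - b*x} = sup_x {(y-b)*x - a*x^2}
FOC: (y - b) - 2a*x = 0 => x* = (y - b)/(2a)
x* = (-7.9542 - 11)/(2*9) = -1.053
f*(-7.9542) = (y-b)^2/(4a) = (-7.9542 - 11)^2/(4*9)
= 359.2617/36 = 9.9795


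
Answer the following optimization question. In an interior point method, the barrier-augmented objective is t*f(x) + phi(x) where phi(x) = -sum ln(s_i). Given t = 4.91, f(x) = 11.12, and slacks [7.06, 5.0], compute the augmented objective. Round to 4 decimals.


Step 1: Compute log-barrier.
ln values: [1.9544, 1.6094]
phi = -(1.9544 + 1.6094) = -3.5639
Step 2: Compute augmented objective.
t*f(x) = 4.91*11.12 = 54.5992
Total = 54.5992 - 3.5639 = 51.0353


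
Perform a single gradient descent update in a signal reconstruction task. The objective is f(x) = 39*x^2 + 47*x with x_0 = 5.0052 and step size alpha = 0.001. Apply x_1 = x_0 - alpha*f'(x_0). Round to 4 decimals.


We compute the gradient at x_0 and apply the update.
f'(x) = 78*x + 47
f'(5.0052) = 78*5.0052 + 47 = 437.4056
x_1 = 5.0052 - 0.001*437.4056 = 4.5678


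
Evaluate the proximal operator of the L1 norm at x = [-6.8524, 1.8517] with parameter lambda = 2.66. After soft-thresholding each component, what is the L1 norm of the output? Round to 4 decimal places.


Soft-thresholding with lambda = 2.66:
prox(-6.8524) = sign(-6.8524)*max(|-6.8524| - 2.66, 0) = -4.1924
prox(1.8517) = sign(1.8517)*max(|1.8517| - 2.66, 0) = 0.0
prox(x) = [-4.1924, 0.0]
||prox(x)||_1 = 4.1924 + 0.0 = 4.1924


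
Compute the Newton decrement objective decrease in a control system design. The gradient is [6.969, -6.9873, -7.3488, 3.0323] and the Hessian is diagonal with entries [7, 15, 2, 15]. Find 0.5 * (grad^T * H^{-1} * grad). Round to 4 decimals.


Step 1: H is diagonal, so H^(-1) * g = [0.9956, -0.4658, -3.6744, 0.2022].
Step 2: g^T H^(-1) g = sum_i g_i^2 / H_ii
  = (6.969)^2/7 + (-6.9873)^2/15 + (-7.3488)^2/2 + (3.0323)^2/15
  = 6.9381 + 3.2548 + 27.0024 + 0.613 = 37.8084
Step 3: Objective decrease = 0.5 * g^T H^(-1) g = 18.9042


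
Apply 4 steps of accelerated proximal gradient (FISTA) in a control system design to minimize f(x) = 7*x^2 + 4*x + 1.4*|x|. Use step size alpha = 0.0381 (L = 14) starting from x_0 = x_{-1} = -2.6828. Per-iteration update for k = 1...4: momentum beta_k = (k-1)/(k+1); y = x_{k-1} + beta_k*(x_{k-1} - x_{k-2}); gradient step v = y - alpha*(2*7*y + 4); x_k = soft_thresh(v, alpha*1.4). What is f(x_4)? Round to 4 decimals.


FISTA on f(x) = 7*x^2 + 4*x + 1.4*|x|
L = 14, alpha = 0.0381
Iteration 1: beta = 0.0, y = -2.6828 + 0.0*(-2.6828 + 2.6828) = -2.6828
  grad(y) = -33.5592, v = y - alpha*grad = -1.4042
  prox(v) = soft_thresh(-1.4042, 0.0533) = -1.3509
Iteration 2: beta = 0.3333, y = -1.3509 + 0.3333*(-1.3509 + 2.6828) = -0.9069
  grad(y) = -8.6962, v = y - alpha*grad = -0.5755
  prox(v) = soft_thresh(-0.5755, 0.0533) = -0.5222
Iteration 3: beta = 0.5, y = -0.5222 + 0.5*(-0.5222 + 1.3509) = -0.1079
  grad(y) = 2.4896, v = y - alpha*grad = -0.2027
  prox(v) = soft_thresh(-0.2027, 0.0533) = -0.1494
Iteration 4: beta = 0.6, y = -0.1494 + 0.6*(-0.1494 + 0.5222) = 0.0743
  grad(y) = 5.04, v = y - alpha*grad = -0.1177
  prox(v) = soft_thresh(-0.1177, 0.0533) = -0.0644
f(x_4) = 7*(-0.0644)^2 + 4*(-0.0644) + 1.4*|-0.0644| = -0.1384


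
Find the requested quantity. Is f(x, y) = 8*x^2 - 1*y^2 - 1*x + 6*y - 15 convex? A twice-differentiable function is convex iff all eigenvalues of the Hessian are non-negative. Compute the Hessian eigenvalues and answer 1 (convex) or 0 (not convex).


The Hessian of f(x,y) = 8*x^2 - 1*y^2 - 1*x + 6*y - 15 is:
H = [[16, 0], [0, -2]]
Trace = 16 - 2 = 14
Determinant = 16*-2 - (0)^2 = -32
Discriminant = (14)^2 - 4*-32 = 324.0
Eigenvalues: lambda_1 = -2.0, lambda_2 = 16.0
The function is not convex.

0


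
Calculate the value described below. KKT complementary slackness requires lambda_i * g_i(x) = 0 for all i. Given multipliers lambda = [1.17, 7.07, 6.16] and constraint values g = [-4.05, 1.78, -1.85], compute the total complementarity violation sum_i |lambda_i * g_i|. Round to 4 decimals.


KKT complementary slackness check:
lambda_1 * g_1 = 1.17 * -4.05 = -4.7385
lambda_2 * g_2 = 7.07 * 1.78 = 12.5846
lambda_3 * g_3 = 6.16 * -1.85 = -11.396
Total violation = 4.7385 + 12.5846 + 11.396 = 28.7191


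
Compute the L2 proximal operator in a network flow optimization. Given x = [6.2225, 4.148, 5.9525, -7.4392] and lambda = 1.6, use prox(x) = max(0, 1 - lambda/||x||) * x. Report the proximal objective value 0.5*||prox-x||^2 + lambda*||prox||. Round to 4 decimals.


Step 1: Compute ||x||.
||x|| = 12.112
Step 2: Compute scaling factor.
scale = max(0, 1 - 1.6/12.112) = 0.8679
Step 3: prox(x) = [5.4005, 3.6, 5.1662, -6.4565]
||prox(x)|| = 10.512
Step 4: Proximal objective.
0.5*||prox-x||^2 = 1.28
lambda*||prox|| = 16.8192
Total = 18.0991


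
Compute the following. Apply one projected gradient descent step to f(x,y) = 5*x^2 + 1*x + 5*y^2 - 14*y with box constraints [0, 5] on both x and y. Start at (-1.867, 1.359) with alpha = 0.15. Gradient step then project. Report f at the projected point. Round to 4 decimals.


Step 1: Compute gradient at (-1.867, 1.359).
grad_x = 2*5*-1.867 + 1 = -17.67
grad_y = 2*5*1.359 - 14 = -0.41
Step 2: Gradient step.
x_raw = -1.867 - 0.15*-17.67 = 0.7835
y_raw = 1.359 - 0.15*-0.41 = 1.4205
Step 3: Project onto [0, 5].
x_proj = clip(0.7835) = 0.7835
y_proj = clip(1.4205) = 1.4205
Step 4: Evaluate f.
f(0.7835, 1.4205) = -5.945


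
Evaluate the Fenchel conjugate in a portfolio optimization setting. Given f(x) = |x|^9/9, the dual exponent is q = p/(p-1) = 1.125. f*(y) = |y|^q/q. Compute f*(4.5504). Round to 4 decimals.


The conjugate exponent q satisfies 1/p + 1/q = 1.
p = 9, so q = 9/(9 - 1) = 1.125
|y|^q = 4.5504^1.125 = 5.4993
f*(4.5504) = 5.4993 / 1.125 = 4.8882


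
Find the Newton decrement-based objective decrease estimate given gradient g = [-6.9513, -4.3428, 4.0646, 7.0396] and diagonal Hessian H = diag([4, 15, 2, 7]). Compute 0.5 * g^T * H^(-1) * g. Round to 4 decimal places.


Step 1: H is diagonal, so H^(-1) * g = [-1.7378, -0.2895, 2.0323, 1.0057].
Step 2: g^T H^(-1) g = sum_i g_i^2 / H_ii
  = (-6.9513)^2/4 + (-4.3428)^2/15 + (4.0646)^2/2 + (7.0396)^2/7
  = 12.0801 + 1.2573 + 8.2605 + 7.0794 = 28.6774
Step 3: Objective decrease = 0.5 * g^T H^(-1) g = 14.3387


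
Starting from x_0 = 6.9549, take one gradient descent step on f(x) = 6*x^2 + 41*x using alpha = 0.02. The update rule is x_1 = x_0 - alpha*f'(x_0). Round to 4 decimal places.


We compute the gradient at x_0 and apply the update.
f'(x) = 12*x + 41
f'(6.9549) = 12*6.9549 + 41 = 124.4588
x_1 = 6.9549 - 0.02*124.4588 = 4.4657


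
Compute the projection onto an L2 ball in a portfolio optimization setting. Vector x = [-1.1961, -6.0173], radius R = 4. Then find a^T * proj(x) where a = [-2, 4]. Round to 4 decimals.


Step 1: Compute ||x|| (intermediates to 6 decimals).
||x|| = sqrt((-1.1961)^2 + (-6.0173)^2) = 6.135027
Step 2: Project.
Since ||x|| > R, scale = R/||x|| = 4/6.135027 = 0.651994, proj(x) = scale * x
proj(x) = [-0.77985, -3.923243]
Step 3: Dot product.
a^T * proj(x) = -2*(-0.77985) + 4*(-3.923243) = -14.1333


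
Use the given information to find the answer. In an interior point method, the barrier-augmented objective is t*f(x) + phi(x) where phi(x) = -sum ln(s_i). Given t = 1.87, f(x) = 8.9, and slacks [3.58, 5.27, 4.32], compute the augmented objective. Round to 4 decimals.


Step 1: Compute log-barrier.
ln values: [1.2754, 1.662, 1.4633]
phi = -(1.2754 + 1.662 + 1.4633) = -4.4006
Step 2: Compute augmented objective.
t*f(x) = 1.87*8.9 = 16.643
Total = 16.643 - 4.4006 = 12.2424


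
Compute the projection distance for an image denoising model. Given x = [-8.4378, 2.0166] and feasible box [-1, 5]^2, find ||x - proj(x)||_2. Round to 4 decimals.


Project each component onto [-1, 5].
clip(-8.4378) = -1.0, clip(2.0166) = 2.0166
Projection = [-1.0, 2.0166]
Squared diffs: [55.3209, 0.0]
Distance = sqrt(55.3209) = 7.4378


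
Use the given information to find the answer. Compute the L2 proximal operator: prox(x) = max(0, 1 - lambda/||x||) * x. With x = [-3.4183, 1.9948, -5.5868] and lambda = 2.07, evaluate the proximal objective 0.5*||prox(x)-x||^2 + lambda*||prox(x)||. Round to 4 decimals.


Step 1: Compute ||x||.
||x|| = 6.8466
Step 2: Compute scaling factor.
scale = max(0, 1 - 2.07/6.8466) = 0.6977
Step 3: prox(x) = [-2.3848, 1.3917, -3.8977]
||prox(x)|| = 4.7766
Step 4: Proximal objective.
0.5*||prox-x||^2 = 2.1425
lambda*||prox|| = 9.8876
Total = 12.0301


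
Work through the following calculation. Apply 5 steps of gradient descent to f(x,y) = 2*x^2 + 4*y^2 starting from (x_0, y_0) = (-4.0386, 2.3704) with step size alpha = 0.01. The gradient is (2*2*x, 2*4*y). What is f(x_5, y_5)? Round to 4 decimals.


Gradient descent on f(x,y) = 2*x^2 + 4*y^2.
Starting point: (-4.0386, 2.3704), alpha = 0.01
Step 1: grad_x = 2*2*-4.0386 = -16.1544, grad_y = 2*4*2.3704 = 18.9632
  x_1 = -4.0386 - 0.01*-16.1544 = -3.8771
  y_1 = 2.3704 - 0.01*18.9632 = 2.1808
Step 2: grad_x = 2*2*-3.8771 = -15.5082, grad_y = 2*4*2.1808 = 17.4461
  x_2 = -3.8771 - 0.01*-15.5082 = -3.722
  y_2 = 2.1808 - 0.01*17.4461 = 2.0063
Step 3: grad_x = 2*2*-3.722 = -14.8879, grad_y = 2*4*2.0063 = 16.0505
  x_3 = -3.722 - 0.01*-14.8879 = -3.5731
  y_3 = 2.0063 - 0.01*16.0505 = 1.8458
Step 4: grad_x = 2*2*-3.5731 = -14.2924, grad_y = 2*4*1.8458 = 14.7664
  x_4 = -3.5731 - 0.01*-14.2924 = -3.4302
  y_4 = 1.8458 - 0.01*14.7664 = 1.6981
Step 5: grad_x = 2*2*-3.4302 = -13.7207, grad_y = 2*4*1.6981 = 13.5851
  x_5 = -3.4302 - 0.01*-13.7207 = -3.293
  y_5 = 1.6981 - 0.01*13.5851 = 1.5623
f(-3.293, 1.5623) = 2*(-3.293)^2 + 4*1.5623^2 = 31.4502


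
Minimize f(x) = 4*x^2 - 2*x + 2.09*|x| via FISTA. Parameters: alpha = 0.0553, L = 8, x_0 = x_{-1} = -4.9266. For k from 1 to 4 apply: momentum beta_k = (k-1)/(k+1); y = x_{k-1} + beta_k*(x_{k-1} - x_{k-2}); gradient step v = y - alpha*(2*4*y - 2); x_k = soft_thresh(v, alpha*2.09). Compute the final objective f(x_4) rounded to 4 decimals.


FISTA on f(x) = 4*x^2 - 2*x + 2.09*|x|
L = 8, alpha = 0.0553
Iteration 1: beta = 0.0, y = -4.9266 + 0.0*(-4.9266 + 4.9266) = -4.9266
  grad(y) = -41.4128, v = y - alpha*grad = -2.6365
  prox(v) = soft_thresh(-2.6365, 0.1156) = -2.5209
Iteration 2: beta = 0.3333, y = -2.5209 + 0.3333*(-2.5209 + 4.9266) = -1.719
  grad(y) = -15.7519, v = y - alpha*grad = -0.8479
  prox(v) = soft_thresh(-0.8479, 0.1156) = -0.7323
Iteration 3: beta = 0.5, y = -0.7323 + 0.5*(-0.7323 + 2.5209) = 0.1619
  grad(y) = -0.7044, v = y - alpha*grad = 0.2009
  prox(v) = soft_thresh(0.2009, 0.1156) = 0.0853
Iteration 4: beta = 0.6, y = 0.0853 + 0.6*(0.0853 + 0.7323) = 0.5759
  grad(y) = 2.6074, v = y - alpha*grad = 0.4317
  prox(v) = soft_thresh(0.4317, 0.1156) = 0.3162
f(x_4) = 4*0.3162^2 - 2*0.3162 + 2.09*|0.3162| = 0.4283


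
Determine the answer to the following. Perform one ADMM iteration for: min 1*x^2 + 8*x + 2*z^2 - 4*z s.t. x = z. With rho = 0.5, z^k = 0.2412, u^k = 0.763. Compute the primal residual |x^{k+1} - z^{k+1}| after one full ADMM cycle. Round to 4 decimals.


ADMM iteration with rho = 0.5, z^k = 0.2412, u^k = 0.763
Step 1: x-update.
Minimize 1*x^2 + 8*x + (0.5/2)*(x - 0.2412 + 0.763)^2
FOC: (2*1 + 0.5)*x = -8 + 0.5*(0.2412 - 0.763)
x^{k+1} = -3.3044
Step 2: z-update.
Minimize 2*z^2 - 4*z + (0.5/2)*(-3.3044 - z + 0.763)^2
FOC: (2*2 + 0.5)*z = 4 + 0.5*(-3.3044 + 0.763)
z^{k+1} = 0.6065
Step 3: u-update.
u^{k+1} = 0.763 - 3.3044 - 0.6065 = -3.1479
Step 4: Primal residual = |-3.3044 - 0.6065| = 3.9109


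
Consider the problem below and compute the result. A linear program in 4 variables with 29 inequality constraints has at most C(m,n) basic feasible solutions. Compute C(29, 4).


Each vertex corresponds to some choice of n active constraints out of m, so the number of vertices is at most C(m, n) = m! / (n!(m-n)!).
m = 29, n = 4
Numerator: 29 * 28 * 27 * 26
Denominator: 4! = 24
C(29, 4) = 23751


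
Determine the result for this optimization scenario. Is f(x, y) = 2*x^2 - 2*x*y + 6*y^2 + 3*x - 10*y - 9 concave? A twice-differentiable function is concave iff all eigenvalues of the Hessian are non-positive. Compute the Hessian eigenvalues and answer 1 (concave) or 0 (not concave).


The Hessian of f(x,y) = 2*x^2 - 2*x*y + 6*y^2 + 3*x - 10*y - 9 is:
H = [[4, -2], [-2, 12]]
Trace = 4 + 12 = 16
Determinant = 4*12 - (-2)^2 = 44
Discriminant = (16)^2 - 4*44 = 80.0
Eigenvalues: lambda_1 = 3.5279, lambda_2 = 12.4721
The function is not concave.

0


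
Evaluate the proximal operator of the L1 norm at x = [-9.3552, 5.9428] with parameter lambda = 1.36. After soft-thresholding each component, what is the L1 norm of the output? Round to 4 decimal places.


Soft-thresholding with lambda = 1.36:
prox(-9.3552) = sign(-9.3552)*max(|-9.3552| - 1.36, 0) = -7.9952
prox(5.9428) = sign(5.9428)*max(|5.9428| - 1.36, 0) = 4.5828
prox(x) = [-7.9952, 4.5828]
||prox(x)||_1 = 7.9952 + 4.5828 = 12.578


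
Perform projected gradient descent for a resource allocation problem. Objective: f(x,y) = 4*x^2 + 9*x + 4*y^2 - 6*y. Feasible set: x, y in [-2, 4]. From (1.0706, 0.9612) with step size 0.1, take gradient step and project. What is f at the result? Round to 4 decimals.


Step 1: Compute gradient at (1.0706, 0.9612).
grad_x = 2*4*1.0706 + 9 = 17.5648
grad_y = 2*4*0.9612 - 6 = 1.6896
Step 2: Gradient step.
x_raw = 1.0706 - 0.1*17.5648 = -0.6859
y_raw = 0.9612 - 0.1*1.6896 = 0.7922
Step 3: Project onto [-2, 4].
x_proj = clip(-0.6859) = -0.6859
y_proj = clip(0.7922) = 0.7922
Step 4: Evaluate f.
f(-0.6859, 0.7922) = -6.5341


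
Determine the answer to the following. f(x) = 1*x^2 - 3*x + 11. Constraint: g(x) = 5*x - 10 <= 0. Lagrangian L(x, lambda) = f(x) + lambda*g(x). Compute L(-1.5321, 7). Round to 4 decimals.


Step 1: Evaluate f(x).
f(-1.5321) = 1*(-1.5321)^2 - 3*(-1.5321) + 11 = 17.9436
Step 2: Evaluate g(x).
g(-1.5321) = 5*-1.5321 - 10 = -17.6605
Step 3: Compute Lagrangian.
L = 17.9436 + 7*-17.6605 = -105.6799


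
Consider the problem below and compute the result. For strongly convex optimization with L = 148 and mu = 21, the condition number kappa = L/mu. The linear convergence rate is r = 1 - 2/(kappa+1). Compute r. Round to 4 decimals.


Step 1: Compute the condition number.
kappa = L/mu = 148/21 = 7.0476
Step 2: Compute the convergence rate.
r = 1 - 2/(kappa + 1) = 1 - 2*mu/(L + mu) = (L - mu)/(L + mu) = 127/169 = 0.7515


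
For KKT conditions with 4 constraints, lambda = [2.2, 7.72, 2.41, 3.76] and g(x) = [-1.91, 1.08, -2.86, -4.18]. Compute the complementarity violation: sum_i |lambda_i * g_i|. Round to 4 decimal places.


KKT complementary slackness check:
lambda_1 * g_1 = 2.2 * -1.91 = -4.202
lambda_2 * g_2 = 7.72 * 1.08 = 8.3376
lambda_3 * g_3 = 2.41 * -2.86 = -6.8926
lambda_4 * g_4 = 3.76 * -4.18 = -15.7168
Total violation = 4.202 + 8.3376 + 6.8926 + 15.7168 = 35.149


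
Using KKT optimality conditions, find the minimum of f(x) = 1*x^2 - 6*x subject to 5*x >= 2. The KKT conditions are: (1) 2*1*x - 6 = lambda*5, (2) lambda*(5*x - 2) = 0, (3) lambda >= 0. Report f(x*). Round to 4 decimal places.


Step 1: Try lambda = 0 (constraint inactive).
Stationarity: 2*1*x - 6 = 0
x* = 6/(2*1) = 3.0
Check constraint: 5*3.0 = 15.0 >= 2 -- satisfied.
Step 2: Compute optimal value.
f(x*) = 1*3.0^2 - 6*3.0 = -9.0


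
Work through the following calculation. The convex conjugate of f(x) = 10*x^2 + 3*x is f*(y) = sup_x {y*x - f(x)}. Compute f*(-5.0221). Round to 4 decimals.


f*(y) = sup_x {y*x - a*x^2 - b*x} = sup_x {(y-b)*x - a*x^2}
FOC: (y - b) - 2a*x = 0 => x* = (y - b)/(2a)
x* = (-5.0221 - 3)/(2*10) = -0.4011
f*(-5.0221) = (y-b)^2/(4a) = (-5.0221 - 3)^2/(4*10)
= 64.3541/40 = 1.6089


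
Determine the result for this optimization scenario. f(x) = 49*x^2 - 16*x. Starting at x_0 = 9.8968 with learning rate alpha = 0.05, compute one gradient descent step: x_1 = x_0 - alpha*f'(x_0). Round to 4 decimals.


We compute the gradient at x_0 and apply the update.
f'(x) = 98*x - 16
f'(9.8968) = 98*9.8968 - 16 = 953.8864
x_1 = 9.8968 - 0.05*953.8864 = -37.7975


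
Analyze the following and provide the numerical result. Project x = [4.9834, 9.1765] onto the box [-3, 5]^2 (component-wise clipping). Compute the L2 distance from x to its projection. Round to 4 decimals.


Project each component onto [-3, 5].
clip(4.9834) = 4.9834, clip(9.1765) = 5.0
Projection = [4.9834, 5.0]
Squared diffs: [0.0, 17.4432]
Distance = sqrt(17.4432) = 4.1765


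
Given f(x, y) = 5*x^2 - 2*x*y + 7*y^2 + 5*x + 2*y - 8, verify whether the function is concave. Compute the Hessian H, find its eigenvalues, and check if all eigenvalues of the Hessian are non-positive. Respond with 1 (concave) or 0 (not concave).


The Hessian of f(x,y) = 5*x^2 - 2*x*y + 7*y^2 + 5*x + 2*y - 8 is:
H = [[10, -2], [-2, 14]]
Trace = 10 + 14 = 24
Determinant = 10*14 - (-2)^2 = 136
Discriminant = (24)^2 - 4*136 = 32.0
Eigenvalues: lambda_1 = 9.1716, lambda_2 = 14.8284
The function is not concave.

0


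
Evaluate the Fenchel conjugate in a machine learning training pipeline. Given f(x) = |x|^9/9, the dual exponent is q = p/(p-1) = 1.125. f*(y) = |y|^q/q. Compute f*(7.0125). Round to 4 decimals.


The conjugate exponent q satisfies 1/p + 1/q = 1.
p = 9, so q = 9/(9 - 1) = 1.125
|y|^q = 7.0125^1.125 = 8.9455
f*(7.0125) = 8.9455 / 1.125 = 7.9516


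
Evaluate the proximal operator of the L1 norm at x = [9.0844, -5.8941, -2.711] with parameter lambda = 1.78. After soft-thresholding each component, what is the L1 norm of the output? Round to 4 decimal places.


Soft-thresholding with lambda = 1.78:
prox(9.0844) = sign(9.0844)*max(|9.0844| - 1.78, 0) = 7.3044
prox(-5.8941) = sign(-5.8941)*max(|-5.8941| - 1.78, 0) = -4.1141
prox(-2.711) = sign(-2.711)*max(|-2.711| - 1.78, 0) = -0.931
prox(x) = [7.3044, -4.1141, -0.931]
||prox(x)||_1 = 7.3044 + 4.1141 + 0.931 = 12.3495


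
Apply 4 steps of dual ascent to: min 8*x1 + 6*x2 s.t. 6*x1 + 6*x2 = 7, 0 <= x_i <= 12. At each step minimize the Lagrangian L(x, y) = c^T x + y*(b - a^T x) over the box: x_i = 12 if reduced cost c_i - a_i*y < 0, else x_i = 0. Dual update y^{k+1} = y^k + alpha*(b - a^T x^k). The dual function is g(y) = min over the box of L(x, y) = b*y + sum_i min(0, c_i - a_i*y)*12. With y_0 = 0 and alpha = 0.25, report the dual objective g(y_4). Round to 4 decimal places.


Dual ascent for LP: min 8*x1 + 6*x2, 6*x1 + 6*x2 = 7, 0 <= x_i <= 12
Step 1: y^k = 0.0, reduced costs: (8.0, 6.0)
  x^k = (0.0, 0.0), subgradient = b - a^T x = 7.0
  y^{k+1} = 0.0 + 0.25*7.0 = 1.75
Step 2: y^k = 1.75, reduced costs: (-2.5, -4.5)
  x^k = (12.0, 12.0), subgradient = b - a^T x = -137.0
  y^{k+1} = 1.75 + 0.25*-137.0 = -32.5
Step 3: y^k = -32.5, reduced costs: (203.0, 201.0)
  x^k = (0.0, 0.0), subgradient = b - a^T x = 7.0
  y^{k+1} = -32.5 + 0.25*7.0 = -30.75
Step 4: y^k = -30.75, reduced costs: (192.5, 190.5)
  x^k = (0.0, 0.0), subgradient = b - a^T x = 7.0
  y^{k+1} = -30.75 + 0.25*7.0 = -29.0
Dual objective at y_4 = -29.0: reduced costs (182.0, 180.0), box minimizer x = (0.0, 0.0)
g(y_4) = b*y + (c1 - a1*y)*x1 + (c2 - a2*y)*x2 = 7*(-29.0) + 182.0*0.0 + 180.0*0.0 = -203.0 + 0.0 + 0.0 = -203.0


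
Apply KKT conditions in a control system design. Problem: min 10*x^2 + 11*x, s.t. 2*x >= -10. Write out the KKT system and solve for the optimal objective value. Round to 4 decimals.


Step 1: Try lambda = 0 (constraint inactive).
Stationarity: 2*10*x + 11 = 0
x* = -11/(2*10) = -0.55
Check constraint: 2*-0.55 = -1.1 >= -10 -- satisfied.
Step 2: Compute optimal value.
f(x*) = 10*(-0.55)^2 + 11*(-0.55) = -3.025


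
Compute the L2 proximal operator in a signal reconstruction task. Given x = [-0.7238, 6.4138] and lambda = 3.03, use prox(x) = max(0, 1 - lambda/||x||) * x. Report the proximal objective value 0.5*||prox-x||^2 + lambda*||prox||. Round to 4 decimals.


Step 1: Compute ||x||.
||x|| = 6.4545
Step 2: Compute scaling factor.
scale = max(0, 1 - 3.03/6.4545) = 0.5306
Step 3: prox(x) = [-0.384, 3.4029]
||prox(x)|| = 3.4245
Step 4: Proximal objective.
0.5*||prox-x||^2 = 4.5905
lambda*||prox|| = 10.3762
Total = 14.9667


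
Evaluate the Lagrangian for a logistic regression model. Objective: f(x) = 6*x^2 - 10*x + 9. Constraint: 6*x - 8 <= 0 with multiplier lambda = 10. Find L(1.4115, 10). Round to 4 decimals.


Step 1: Evaluate f(x).
f(1.4115) = 6*1.4115^2 - 10*1.4115 + 9 = 6.839
Step 2: Evaluate g(x).
g(1.4115) = 6*1.4115 - 8 = 0.469
Step 3: Compute Lagrangian.
L = 6.839 + 10*0.469 = 11.529


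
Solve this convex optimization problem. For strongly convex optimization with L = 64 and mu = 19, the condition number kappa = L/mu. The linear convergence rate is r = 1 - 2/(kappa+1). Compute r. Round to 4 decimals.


Step 1: Compute the condition number.
kappa = L/mu = 64/19 = 3.3684
Step 2: Compute the convergence rate.
r = 1 - 2/(kappa + 1) = 1 - 2*mu/(L + mu) = (L - mu)/(L + mu) = 45/83 = 0.5422


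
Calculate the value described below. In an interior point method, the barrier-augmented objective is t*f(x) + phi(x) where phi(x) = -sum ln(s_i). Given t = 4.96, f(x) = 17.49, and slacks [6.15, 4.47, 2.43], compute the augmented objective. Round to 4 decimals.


Step 1: Compute log-barrier.
ln values: [1.8165, 1.4974, 0.8879]
phi = -(1.8165 + 1.4974 + 0.8879) = -4.2017
Step 2: Compute augmented objective.
t*f(x) = 4.96*17.49 = 86.7504
Total = 86.7504 - 4.2017 = 82.5487


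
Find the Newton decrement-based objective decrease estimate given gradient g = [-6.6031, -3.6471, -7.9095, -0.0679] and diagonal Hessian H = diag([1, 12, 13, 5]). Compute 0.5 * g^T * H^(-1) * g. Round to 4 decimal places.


Step 1: H is diagonal, so H^(-1) * g = [-6.6031, -0.3039, -0.6084, -0.0136].
Step 2: g^T H^(-1) g = sum_i g_i^2 / H_ii
  = (-6.6031)^2/1 + (-3.6471)^2/12 + (-7.9095)^2/13 + (-0.0679)^2/5
  = 43.6009 + 1.1084 + 4.8123 + 0.0009 = 49.5226
Step 3: Objective decrease = 0.5 * g^T H^(-1) g = 24.7613


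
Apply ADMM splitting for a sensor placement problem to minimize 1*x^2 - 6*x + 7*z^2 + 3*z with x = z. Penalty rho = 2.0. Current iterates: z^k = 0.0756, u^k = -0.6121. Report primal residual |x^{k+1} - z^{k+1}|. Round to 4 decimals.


ADMM iteration with rho = 2.0, z^k = 0.0756, u^k = -0.6121
Step 1: x-update.
Minimize 1*x^2 - 6*x + (2.0/2)*(x - 0.0756 - 0.6121)^2
FOC: (2*1 + 2.0)*x = 6 + 2.0*(0.0756 + 0.6121)
x^{k+1} = 1.8439
Step 2: z-update.
Minimize 7*z^2 + 3*z + (2.0/2)*(1.8439 - z - 0.6121)^2
FOC: (2*7 + 2.0)*z = -3 + 2.0*(1.8439 - 0.6121)
z^{k+1} = -0.0335
Step 3: u-update.
u^{k+1} = -0.6121 + 1.8439 + 0.0335 = 1.2653
Step 4: Primal residual = |1.8439 + 0.0335| = 1.8774


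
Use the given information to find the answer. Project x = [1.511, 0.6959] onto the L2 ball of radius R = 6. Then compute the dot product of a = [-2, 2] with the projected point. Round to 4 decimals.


Step 1: Compute ||x|| (intermediates to 6 decimals).
||x|| = sqrt(1.511^2 + 0.6959^2) = 1.66355
Step 2: Project.
Since ||x|| <= R, proj = x (no scaling needed).
proj(x) = [1.511, 0.6959]
Step 3: Dot product.
a^T * proj(x) = -2*1.511 + 2*0.6959 = -1.6302


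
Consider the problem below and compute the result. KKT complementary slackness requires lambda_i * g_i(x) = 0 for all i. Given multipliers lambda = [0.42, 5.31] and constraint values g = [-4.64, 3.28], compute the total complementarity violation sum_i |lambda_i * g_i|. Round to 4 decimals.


KKT complementary slackness check:
lambda_1 * g_1 = 0.42 * -4.64 = -1.9488
lambda_2 * g_2 = 5.31 * 3.28 = 17.4168
Total violation = 1.9488 + 17.4168 = 19.3656


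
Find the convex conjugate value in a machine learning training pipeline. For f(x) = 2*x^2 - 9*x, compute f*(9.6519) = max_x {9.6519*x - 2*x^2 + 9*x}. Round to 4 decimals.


f*(y) = sup_x {y*x - a*x^2 - b*x} = sup_x {(y-b)*x - a*x^2}
FOC: (y - b) - 2a*x = 0 => x* = (y - b)/(2a)
x* = (9.6519 + 9)/(2*2) = 4.663
f*(9.6519) = (y-b)^2/(4a) = (9.6519 + 9)^2/(4*2)
= 347.8934/8 = 43.4867


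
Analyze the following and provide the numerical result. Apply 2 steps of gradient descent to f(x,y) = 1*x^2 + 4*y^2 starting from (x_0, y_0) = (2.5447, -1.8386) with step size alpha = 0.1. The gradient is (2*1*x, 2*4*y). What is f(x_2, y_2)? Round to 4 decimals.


Gradient descent on f(x,y) = 1*x^2 + 4*y^2.
Starting point: (2.5447, -1.8386), alpha = 0.1
Step 1: grad_x = 2*1*2.5447 = 5.0894, grad_y = 2*4*-1.8386 = -14.7088
  x_1 = 2.5447 - 0.1*5.0894 = 2.0358
  y_1 = -1.8386 - 0.1*-14.7088 = -0.3677
Step 2: grad_x = 2*1*2.0358 = 4.0715, grad_y = 2*4*-0.3677 = -2.9418
  x_2 = 2.0358 - 0.1*4.0715 = 1.6286
  y_2 = -0.3677 - 0.1*-2.9418 = -0.0735
f(1.6286, -0.0735) = 1*1.6286^2 + 4*(-0.0735)^2 = 2.674


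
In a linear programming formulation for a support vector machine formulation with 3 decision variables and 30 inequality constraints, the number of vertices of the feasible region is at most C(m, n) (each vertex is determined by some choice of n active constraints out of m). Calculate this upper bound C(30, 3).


Each vertex corresponds to some choice of n active constraints out of m, so the number of vertices is at most C(m, n) = m! / (n!(m-n)!).
m = 30, n = 3
Numerator: 30 * 29 * 28
Denominator: 3! = 6
C(30, 3) = 4060


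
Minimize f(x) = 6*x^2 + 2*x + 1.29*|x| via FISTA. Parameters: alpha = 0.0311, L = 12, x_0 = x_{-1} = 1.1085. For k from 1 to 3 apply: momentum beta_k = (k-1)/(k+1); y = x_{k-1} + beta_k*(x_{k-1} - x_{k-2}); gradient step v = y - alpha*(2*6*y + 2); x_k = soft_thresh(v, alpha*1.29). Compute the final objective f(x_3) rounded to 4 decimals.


FISTA on f(x) = 6*x^2 + 2*x + 1.29*|x|
L = 12, alpha = 0.0311
Iteration 1: beta = 0.0, y = 1.1085 + 0.0*(1.1085 - 1.1085) = 1.1085
  grad(y) = 15.302, v = y - alpha*grad = 0.6326
  prox(v) = soft_thresh(0.6326, 0.0401) = 0.5925
Iteration 2: beta = 0.3333, y = 0.5925 + 0.3333*(0.5925 - 1.1085) = 0.4205
  grad(y) = 7.0458, v = y - alpha*grad = 0.2014
  prox(v) = soft_thresh(0.2014, 0.0401) = 0.1612
Iteration 3: beta = 0.5, y = 0.1612 + 0.5*(0.1612 - 0.5925) = -0.0544
  grad(y) = 1.3474, v = y - alpha*grad = -0.0963
  prox(v) = soft_thresh(-0.0963, 0.0401) = -0.0562
f(x_3) = 6*(-0.0562)^2 + 2*(-0.0562) + 1.29*|-0.0562| = -0.021


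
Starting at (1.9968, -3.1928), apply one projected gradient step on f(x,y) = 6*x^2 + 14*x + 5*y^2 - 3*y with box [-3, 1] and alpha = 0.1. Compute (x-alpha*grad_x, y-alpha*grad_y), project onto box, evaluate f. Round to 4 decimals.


Step 1: Compute gradient at (1.9968, -3.1928).
grad_x = 2*6*1.9968 + 14 = 37.9616
grad_y = 2*5*-3.1928 - 3 = -34.928
Step 2: Gradient step.
x_raw = 1.9968 - 0.1*37.9616 = -1.7994
y_raw = -3.1928 - 0.1*-34.928 = 0.3
Step 3: Project onto [-3, 1].
x_proj = clip(-1.7994) = -1.7994
y_proj = clip(0.3) = 0.3
Step 4: Evaluate f.
f(-1.7994, 0.3) = -6.2149


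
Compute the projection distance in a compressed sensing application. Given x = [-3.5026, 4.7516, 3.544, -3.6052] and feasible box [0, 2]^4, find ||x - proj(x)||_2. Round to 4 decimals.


Project each component onto [0, 2].
clip(-3.5026) = 0.0, clip(4.7516) = 2.0, clip(3.544) = 2.0, clip(-3.6052) = 0.0
Projection = [0.0, 2.0, 2.0, 0.0]
Squared diffs: [12.2682, 7.5713, 2.3839, 12.9975]
Distance = sqrt(35.2209) = 5.9347


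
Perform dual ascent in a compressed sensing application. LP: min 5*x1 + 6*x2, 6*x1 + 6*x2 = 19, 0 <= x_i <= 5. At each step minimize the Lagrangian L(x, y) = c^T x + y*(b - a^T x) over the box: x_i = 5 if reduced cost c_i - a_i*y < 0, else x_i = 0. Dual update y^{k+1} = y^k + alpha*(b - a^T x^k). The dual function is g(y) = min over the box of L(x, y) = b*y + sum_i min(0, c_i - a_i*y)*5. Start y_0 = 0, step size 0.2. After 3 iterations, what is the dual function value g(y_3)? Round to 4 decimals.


Dual ascent for LP: min 5*x1 + 6*x2, 6*x1 + 6*x2 = 19, 0 <= x_i <= 5
Step 1: y^k = 0.0, reduced costs: (5.0, 6.0)
  x^k = (0.0, 0.0), subgradient = b - a^T x = 19.0
  y^{k+1} = 0.0 + 0.2*19.0 = 3.8
Step 2: y^k = 3.8, reduced costs: (-17.8, -16.8)
  x^k = (5.0, 5.0), subgradient = b - a^T x = -41.0
  y^{k+1} = 3.8 + 0.2*-41.0 = -4.4
Step 3: y^k = -4.4, reduced costs: (31.4, 32.4)
  x^k = (0.0, 0.0), subgradient = b - a^T x = 19.0
  y^{k+1} = -4.4 + 0.2*19.0 = -0.6
Dual objective at y_3 = -0.6: reduced costs (8.6, 9.6), box minimizer x = (0.0, 0.0)
g(y_3) = b*y + (c1 - a1*y)*x1 + (c2 - a2*y)*x2 = 19*(-0.6) + 8.6*0.0 + 9.6*0.0 = -11.4 + 0.0 + 0.0 = -11.4


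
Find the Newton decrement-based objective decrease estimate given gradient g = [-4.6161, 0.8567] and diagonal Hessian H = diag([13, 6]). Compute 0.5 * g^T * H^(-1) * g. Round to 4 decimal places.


Step 1: H is diagonal, so H^(-1) * g = [-0.3551, 0.1428].
Step 2: g^T H^(-1) g = sum_i g_i^2 / H_ii
  = (-4.6161)^2/13 + (0.8567)^2/6
  = 1.6391 + 0.1223 = 1.7614
Step 3: Objective decrease = 0.5 * g^T H^(-1) g = 0.8807


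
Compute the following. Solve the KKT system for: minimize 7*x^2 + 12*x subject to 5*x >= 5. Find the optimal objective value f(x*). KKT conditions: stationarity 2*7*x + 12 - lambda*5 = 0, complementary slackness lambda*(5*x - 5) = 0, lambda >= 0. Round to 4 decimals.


Step 1: Try lambda = 0 (constraint inactive).
x_unc = -12/(2*7) = -0.8571
Check: 5*-0.8571 = -4.2855 < 5 -- violated!
Step 2: Constraint must be active: 5*x = 5
x* = 5/5 = 1.0
lambda = (2*7*1.0 + 12)/5 = 5.2
Step 3: Compute optimal value.
f(x*) = 7*1.0^2 + 12*1.0 = 19.0


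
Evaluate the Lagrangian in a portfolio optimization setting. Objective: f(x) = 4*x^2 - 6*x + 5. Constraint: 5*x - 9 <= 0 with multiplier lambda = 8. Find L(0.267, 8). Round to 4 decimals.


Step 1: Evaluate f(x).
f(0.267) = 4*0.267^2 - 6*0.267 + 5 = 3.6832
Step 2: Evaluate g(x).
g(0.267) = 5*0.267 - 9 = -7.665
Step 3: Compute Lagrangian.
L = 3.6832 + 8*-7.665 = -57.6368


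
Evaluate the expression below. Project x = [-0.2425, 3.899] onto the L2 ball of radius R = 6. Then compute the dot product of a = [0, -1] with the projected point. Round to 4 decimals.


Step 1: Compute ||x|| (intermediates to 6 decimals).
||x|| = sqrt((-0.2425)^2 + 3.899^2) = 3.906534
Step 2: Project.
Since ||x|| <= R, proj = x (no scaling needed).
proj(x) = [-0.2425, 3.899]
Step 3: Dot product.
a^T * proj(x) = 0*(-0.2425) - 1*3.899 = -3.899


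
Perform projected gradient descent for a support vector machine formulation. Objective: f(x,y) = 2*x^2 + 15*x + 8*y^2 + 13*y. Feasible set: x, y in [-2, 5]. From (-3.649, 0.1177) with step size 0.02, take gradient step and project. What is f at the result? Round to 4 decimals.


Step 1: Compute gradient at (-3.649, 0.1177).
grad_x = 2*2*-3.649 + 15 = 0.404
grad_y = 2*8*0.1177 + 13 = 14.8832
Step 2: Gradient step.
x_raw = -3.649 - 0.02*0.404 = -3.6571
y_raw = 0.1177 - 0.02*14.8832 = -0.18
Step 3: Project onto [-2, 5].
x_proj = clip(-3.6571) = -2.0
y_proj = clip(-0.18) = -0.18
Step 4: Evaluate f.
f(-2.0, -0.18) = -24.0804


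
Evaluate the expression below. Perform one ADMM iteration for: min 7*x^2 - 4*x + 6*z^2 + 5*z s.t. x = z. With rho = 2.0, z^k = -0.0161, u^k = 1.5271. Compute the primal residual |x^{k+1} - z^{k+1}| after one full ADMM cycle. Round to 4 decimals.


ADMM iteration with rho = 2.0, z^k = -0.0161, u^k = 1.5271
Step 1: x-update.
Minimize 7*x^2 - 4*x + (2.0/2)*(x + 0.0161 + 1.5271)^2
FOC: (2*7 + 2.0)*x = 4 + 2.0*(-0.0161 - 1.5271)
x^{k+1} = 0.0571
Step 2: z-update.
Minimize 6*z^2 + 5*z + (2.0/2)*(0.0571 - z + 1.5271)^2
FOC: (2*6 + 2.0)*z = -5 + 2.0*(0.0571 + 1.5271)
z^{k+1} = -0.1308
Step 3: u-update.
u^{k+1} = 1.5271 + 0.0571 + 0.1308 = 1.715
Step 4: Primal residual = |0.0571 + 0.1308| = 0.1879


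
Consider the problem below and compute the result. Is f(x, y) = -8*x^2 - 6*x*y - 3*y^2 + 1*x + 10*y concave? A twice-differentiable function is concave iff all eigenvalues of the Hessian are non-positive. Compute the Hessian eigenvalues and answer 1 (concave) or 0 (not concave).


The Hessian of f(x,y) = -8*x^2 - 6*x*y - 3*y^2 + 1*x + 10*y is:
H = [[-16, -6], [-6, -6]]
Trace = -16 - 6 = -22
Determinant = -16*-6 - (-6)^2 = 60
Discriminant = (-22)^2 - 4*60 = 244.0
Eigenvalues: lambda_1 = -18.8102, lambda_2 = -3.1898
The function is concave.

1


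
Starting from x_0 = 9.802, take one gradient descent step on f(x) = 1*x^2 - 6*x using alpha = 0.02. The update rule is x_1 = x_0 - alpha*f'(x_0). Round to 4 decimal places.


We compute the gradient at x_0 and apply the update.
f'(x) = 2*x - 6
f'(9.802) = 2*9.802 - 6 = 13.604
x_1 = 9.802 - 0.02*13.604 = 9.5299


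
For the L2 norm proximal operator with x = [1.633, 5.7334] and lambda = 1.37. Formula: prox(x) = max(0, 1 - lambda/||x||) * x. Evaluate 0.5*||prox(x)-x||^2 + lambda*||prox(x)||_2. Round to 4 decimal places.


Step 1: Compute ||x||.
||x|| = 5.9614
Step 2: Compute scaling factor.
scale = max(0, 1 - 1.37/5.9614) = 0.7702
Step 3: prox(x) = [1.2577, 4.4158]
||prox(x)|| = 4.5914
Step 4: Proximal objective.
0.5*||prox-x||^2 = 0.9385
lambda*||prox|| = 6.2902
Total = 7.2287


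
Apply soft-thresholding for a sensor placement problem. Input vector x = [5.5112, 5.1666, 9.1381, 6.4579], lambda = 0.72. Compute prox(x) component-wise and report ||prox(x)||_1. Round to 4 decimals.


Soft-thresholding with lambda = 0.72:
prox(5.5112) = sign(5.5112)*max(|5.5112| - 0.72, 0) = 4.7912
prox(5.1666) = sign(5.1666)*max(|5.1666| - 0.72, 0) = 4.4466
prox(9.1381) = sign(9.1381)*max(|9.1381| - 0.72, 0) = 8.4181
prox(6.4579) = sign(6.4579)*max(|6.4579| - 0.72, 0) = 5.7379
prox(x) = [4.7912, 4.4466, 8.4181, 5.7379]
||prox(x)||_1 = 4.7912 + 4.4466 + 8.4181 + 5.7379 = 23.3938


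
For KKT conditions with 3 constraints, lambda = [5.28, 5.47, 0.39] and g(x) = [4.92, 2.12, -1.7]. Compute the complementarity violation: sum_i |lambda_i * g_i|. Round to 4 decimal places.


KKT complementary slackness check:
lambda_1 * g_1 = 5.28 * 4.92 = 25.9776
lambda_2 * g_2 = 5.47 * 2.12 = 11.5964
lambda_3 * g_3 = 0.39 * -1.7 = -0.663
Total violation = 25.9776 + 11.5964 + 0.663 = 38.237


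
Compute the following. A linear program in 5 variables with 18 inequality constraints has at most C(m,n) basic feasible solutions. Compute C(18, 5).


Each vertex corresponds to some choice of n active constraints out of m, so the number of vertices is at most C(m, n) = m! / (n!(m-n)!).
m = 18, n = 5
Numerator: 18 * 17 * 16 * 15 * 14
Denominator: 5! = 120
C(18, 5) = 8568


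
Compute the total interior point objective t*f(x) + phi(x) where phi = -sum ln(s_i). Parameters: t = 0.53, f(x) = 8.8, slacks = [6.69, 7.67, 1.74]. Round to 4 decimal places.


Step 1: Compute log-barrier.
ln values: [1.9006, 2.0373, 0.5539]
phi = -(1.9006 + 2.0373 + 0.5539) = -4.4918
Step 2: Compute augmented objective.
t*f(x) = 0.53*8.8 = 4.664
Total = 4.664 - 4.4918 = 0.1722


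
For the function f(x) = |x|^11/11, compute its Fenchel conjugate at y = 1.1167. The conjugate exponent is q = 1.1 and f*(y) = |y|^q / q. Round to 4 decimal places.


The conjugate exponent q satisfies 1/p + 1/q = 1.
p = 11, so q = 11/(11 - 1) = 1.1
|y|^q = 1.1167^1.1 = 1.1291
f*(1.1167) = 1.1291 / 1.1 = 1.0264


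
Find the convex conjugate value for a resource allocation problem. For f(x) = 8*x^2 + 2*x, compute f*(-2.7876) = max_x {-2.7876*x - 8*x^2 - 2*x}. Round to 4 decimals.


f*(y) = sup_x {y*x - a*x^2 - b*x} = sup_x {(y-b)*x - a*x^2}
FOC: (y - b) - 2a*x = 0 => x* = (y - b)/(2a)
x* = (-2.7876 - 2)/(2*8) = -0.2992
f*(-2.7876) = (y-b)^2/(4a) = (-2.7876 - 2)^2/(4*8)
= 22.9211/32 = 0.7163


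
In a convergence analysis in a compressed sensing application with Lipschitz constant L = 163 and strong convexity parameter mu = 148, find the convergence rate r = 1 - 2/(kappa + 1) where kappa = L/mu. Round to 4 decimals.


Step 1: Compute the condition number.
kappa = L/mu = 163/148 = 1.1014
Step 2: Compute the convergence rate.
r = 1 - 2/(kappa + 1) = 1 - 2*mu/(L + mu) = (L - mu)/(L + mu) = 15/311 = 0.0482


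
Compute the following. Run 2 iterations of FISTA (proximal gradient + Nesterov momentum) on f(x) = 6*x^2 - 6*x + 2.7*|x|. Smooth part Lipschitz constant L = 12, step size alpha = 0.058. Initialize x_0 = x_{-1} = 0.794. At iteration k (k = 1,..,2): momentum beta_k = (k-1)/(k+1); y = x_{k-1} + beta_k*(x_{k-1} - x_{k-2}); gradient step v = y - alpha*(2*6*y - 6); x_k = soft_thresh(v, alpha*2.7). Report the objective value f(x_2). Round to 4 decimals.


FISTA on f(x) = 6*x^2 - 6*x + 2.7*|x|
L = 12, alpha = 0.058
Iteration 1: beta = 0.0, y = 0.794 + 0.0*(0.794 - 0.794) = 0.794
  grad(y) = 3.528, v = y - alpha*grad = 0.5894
  prox(v) = soft_thresh(0.5894, 0.1566) = 0.4328
Iteration 2: beta = 0.3333, y = 0.4328 + 0.3333*(0.4328 - 0.794) = 0.3124
  grad(y) = -2.2516, v = y - alpha*grad = 0.443
  prox(v) = soft_thresh(0.443, 0.1566) = 0.2864
f(x_2) = 6*0.2864^2 - 6*0.2864 + 2.7*|0.2864| = -0.453


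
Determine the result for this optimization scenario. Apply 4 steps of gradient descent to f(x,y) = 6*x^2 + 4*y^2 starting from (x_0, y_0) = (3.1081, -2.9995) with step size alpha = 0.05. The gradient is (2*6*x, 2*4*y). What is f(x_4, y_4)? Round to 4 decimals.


Gradient descent on f(x,y) = 6*x^2 + 4*y^2.
Starting point: (3.1081, -2.9995), alpha = 0.05
Step 1: grad_x = 2*6*3.1081 = 37.2972, grad_y = 2*4*-2.9995 = -23.996
  x_1 = 3.1081 - 0.05*37.2972 = 1.2432
  y_1 = -2.9995 - 0.05*-23.996 = -1.7997
Step 2: grad_x = 2*6*1.2432 = 14.9189, grad_y = 2*4*-1.7997 = -14.3976
  x_2 = 1.2432 - 0.05*14.9189 = 0.4973
  y_2 = -1.7997 - 0.05*-14.3976 = -1.0798
Step 3: grad_x = 2*6*0.4973 = 5.9676, grad_y = 2*4*-1.0798 = -8.6386
  x_3 = 0.4973 - 0.05*5.9676 = 0.1989
  y_3 = -1.0798 - 0.05*-8.6386 = -0.6479
Step 4: grad_x = 2*6*0.1989 = 2.387, grad_y = 2*4*-0.6479 = -5.1831
  x_4 = 0.1989 - 0.05*2.387 = 0.0796
  y_4 = -0.6479 - 0.05*-5.1831 = -0.3887
f(0.0796, -0.3887) = 6*0.0796^2 + 4*(-0.3887)^2 = 0.6424


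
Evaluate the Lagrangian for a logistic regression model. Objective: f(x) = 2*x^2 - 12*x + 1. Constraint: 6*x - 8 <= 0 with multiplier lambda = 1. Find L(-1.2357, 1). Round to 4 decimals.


Step 1: Evaluate f(x).
f(-1.2357) = 2*(-1.2357)^2 - 12*(-1.2357) + 1 = 18.8823
Step 2: Evaluate g(x).
g(-1.2357) = 6*-1.2357 - 8 = -15.4142
Step 3: Compute Lagrangian.
L = 18.8823 + 1*-15.4142 = 3.4681


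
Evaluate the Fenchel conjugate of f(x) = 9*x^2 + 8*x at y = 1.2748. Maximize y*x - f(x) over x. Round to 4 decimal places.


f*(y) = sup_x {y*x - a*x^2 - b*x} = sup_x {(y-b)*x - a*x^2}
FOC: (y - b) - 2a*x = 0 => x* = (y - b)/(2a)
x* = (1.2748 - 8)/(2*9) = -0.3736
f*(1.2748) = (y-b)^2/(4a) = (1.2748 - 8)^2/(4*9)
= 45.2283/36 = 1.2563


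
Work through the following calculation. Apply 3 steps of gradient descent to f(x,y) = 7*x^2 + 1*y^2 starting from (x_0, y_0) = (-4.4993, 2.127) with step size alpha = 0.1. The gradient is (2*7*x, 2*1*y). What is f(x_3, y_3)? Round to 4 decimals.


Gradient descent on f(x,y) = 7*x^2 + 1*y^2.
Starting point: (-4.4993, 2.127), alpha = 0.1
Step 1: grad_x = 2*7*-4.4993 = -62.9902, grad_y = 2*1*2.127 = 4.254
  x_1 = -4.4993 - 0.1*-62.9902 = 1.7997
  y_1 = 2.127 - 0.1*4.254 = 1.7016
Step 2: grad_x = 2*7*1.7997 = 25.1961, grad_y = 2*1*1.7016 = 3.4032
  x_2 = 1.7997 - 0.1*25.1961 = -0.7199
  y_2 = 1.7016 - 0.1*3.4032 = 1.3613
Step 3: grad_x = 2*7*-0.7199 = -10.0784, grad_y = 2*1*1.3613 = 2.7226
  x_3 = -0.7199 - 0.1*-10.0784 = 0.288
  y_3 = 1.3613 - 0.1*2.7226 = 1.089
f(0.288, 1.089) = 7*0.288^2 + 1*1.089^2 = 1.7664


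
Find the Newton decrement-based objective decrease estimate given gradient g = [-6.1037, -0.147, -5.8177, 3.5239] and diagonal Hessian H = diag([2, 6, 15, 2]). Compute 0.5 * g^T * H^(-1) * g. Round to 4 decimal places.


Step 1: H is diagonal, so H^(-1) * g = [-3.0519, -0.0245, -0.3878, 1.762].
Step 2: g^T H^(-1) g = sum_i g_i^2 / H_ii
  = (-6.1037)^2/2 + (-0.147)^2/6 + (-5.8177)^2/15 + (3.5239)^2/2
  = 18.6276 + 0.0036 + 2.2564 + 6.2089 = 27.0965
Step 3: Objective decrease = 0.5 * g^T H^(-1) g = 13.5482


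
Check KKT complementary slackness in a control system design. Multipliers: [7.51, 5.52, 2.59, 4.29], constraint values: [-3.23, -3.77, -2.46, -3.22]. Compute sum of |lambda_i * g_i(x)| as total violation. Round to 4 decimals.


KKT complementary slackness check:
lambda_1 * g_1 = 7.51 * -3.23 = -24.2573
lambda_2 * g_2 = 5.52 * -3.77 = -20.8104
lambda_3 * g_3 = 2.59 * -2.46 = -6.3714
lambda_4 * g_4 = 4.29 * -3.22 = -13.8138
Total violation = 24.2573 + 20.8104 + 6.3714 + 13.8138 = 65.2529
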